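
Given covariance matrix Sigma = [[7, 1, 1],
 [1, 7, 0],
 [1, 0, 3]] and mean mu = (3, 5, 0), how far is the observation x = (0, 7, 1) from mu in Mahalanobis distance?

Step 1 — centre the observation: (x - mu) = (-3, 2, 1).

Step 2 — invert Sigma (cofactor / det for 3×3, or solve directly):
  Sigma^{-1} = [[0.1533, -0.0219, -0.0511],
 [-0.0219, 0.146, 0.0073],
 [-0.0511, 0.0073, 0.3504]].

Step 3 — form the quadratic (x - mu)^T · Sigma^{-1} · (x - mu):
  Sigma^{-1} · (x - mu) = (-0.5547, 0.365, 0.5182).
  (x - mu)^T · [Sigma^{-1} · (x - mu)] = (-3)·(-0.5547) + (2)·(0.365) + (1)·(0.5182) = 2.9124.

Step 4 — take square root: d = √(2.9124) ≈ 1.7066.

d(x, mu) = √(2.9124) ≈ 1.7066


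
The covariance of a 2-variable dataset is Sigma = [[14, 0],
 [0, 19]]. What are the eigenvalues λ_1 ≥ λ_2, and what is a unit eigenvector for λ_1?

Step 1 — characteristic polynomial of 2×2 Sigma:
  det(Sigma - λI) = λ² - trace · λ + det = 0.
  trace = 14 + 19 = 33, det = 14·19 - (0)² = 266.
Step 2 — discriminant:
  Δ = trace² - 4·det = 1089 - 1064 = 25.
Step 3 — eigenvalues:
  λ = (trace ± √Δ)/2 = (33 ± 5)/2,
  λ_1 = 19,  λ_2 = 14.

Step 4 — unit eigenvector for λ_1: Sigma is diagonal, so its eigenvectors are the coordinate axes. λ_1 = 19 is the diagonal entry on the second coordinate axis, hence
  v_1 = (0, 1) (||v_1|| = 1).

λ_1 = 19,  λ_2 = 14;  v_1 ≈ (0, 1)


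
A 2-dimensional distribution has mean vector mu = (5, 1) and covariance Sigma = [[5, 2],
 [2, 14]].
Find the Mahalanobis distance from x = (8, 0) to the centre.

Step 1 — centre the observation: (x - mu) = (3, -1).

Step 2 — invert Sigma. det(Sigma) = 5·14 - (2)² = 66.
  Sigma^{-1} = (1/det) · [[d, -b], [-b, a]] = [[0.2121, -0.0303],
 [-0.0303, 0.0758]].

Step 3 — form the quadratic (x - mu)^T · Sigma^{-1} · (x - mu):
  Sigma^{-1} · (x - mu) = (0.6667, -0.1667).
  (x - mu)^T · [Sigma^{-1} · (x - mu)] = (3)·(0.6667) + (-1)·(-0.1667) = 2.1667.

Step 4 — take square root: d = √(2.1667) ≈ 1.472.

d(x, mu) = √(2.1667) ≈ 1.472


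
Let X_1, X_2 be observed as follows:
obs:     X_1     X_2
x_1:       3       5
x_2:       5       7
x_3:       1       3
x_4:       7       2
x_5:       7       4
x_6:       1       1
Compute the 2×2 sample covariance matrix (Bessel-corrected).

Step 1 — column means:
  mean(X_1) = (3 + 5 + 1 + 7 + 7 + 1) / 6 = 24/6 = 4
  mean(X_2) = (5 + 7 + 3 + 2 + 4 + 1) / 6 = 22/6 = 3.6667

Step 2 — sample covariance S[i,j] = (1/(n-1)) · Σ_k (x_{k,i} - mean_i) · (x_{k,j} - mean_j), with n-1 = 5.
  S[X_1,X_1] = ((-1)·(-1) + (1)·(1) + (-3)·(-3) + (3)·(3) + (3)·(3) + (-3)·(-3)) / 5 = 38/5 = 7.6
  S[X_1,X_2] = ((-1)·(1.3333) + (1)·(3.3333) + (-3)·(-0.6667) + (3)·(-1.6667) + (3)·(0.3333) + (-3)·(-2.6667)) / 5 = 8/5 = 1.6
  S[X_2,X_2] = ((1.3333)·(1.3333) + (3.3333)·(3.3333) + (-0.6667)·(-0.6667) + (-1.6667)·(-1.6667) + (0.3333)·(0.3333) + (-2.6667)·(-2.6667)) / 5 = 23.3333/5 = 4.6667

S is symmetric (S[j,i] = S[i,j]). Assembling:

S = [[7.6, 1.6],
 [1.6, 4.6667]]


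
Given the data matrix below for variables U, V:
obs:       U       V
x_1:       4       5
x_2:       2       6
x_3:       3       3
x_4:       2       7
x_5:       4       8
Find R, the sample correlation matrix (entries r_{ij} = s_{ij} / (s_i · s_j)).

Step 1 — column means:
  mean(U) = (4 + 2 + 3 + 2 + 4) / 5 = 15/5 = 3
  mean(V) = (5 + 6 + 3 + 7 + 8) / 5 = 29/5 = 5.8

Step 2 — sample variances and covariances s[i,j] = (1/(n-1)) · Σ_k (x_{k,i} - mean_i) · (x_{k,j} - mean_j), with n-1 = 4:
  s[U,U] = ((1)·(1) + (-1)·(-1) + (0)·(0) + (-1)·(-1) + (1)·(1)) / 4 = 4/4 = 1
  s[U,V] = ((1)·(-0.8) + (-1)·(0.2) + (0)·(-2.8) + (-1)·(1.2) + (1)·(2.2)) / 4 = 0/4 = 0
  s[V,V] = ((-0.8)·(-0.8) + (0.2)·(0.2) + (-2.8)·(-2.8) + (1.2)·(1.2) + (2.2)·(2.2)) / 4 = 14.8/4 = 3.7
  Sample standard deviations s_i = √(s[i,i]):
  s(U) = √(1) = 1
  s(V) = √(3.7) = 1.9235

Step 3 — r_{ij} = s_{ij} / (s_i · s_j):
  r[U,U] = 1 (diagonal).
  r[U,V] = 0 / (1 · 1.9235) = 0 / 1.9235 = 0
  r[V,V] = 1 (diagonal).

R is symmetric with unit diagonal. Assembling:

R = [[1, 0],
 [0, 1]]


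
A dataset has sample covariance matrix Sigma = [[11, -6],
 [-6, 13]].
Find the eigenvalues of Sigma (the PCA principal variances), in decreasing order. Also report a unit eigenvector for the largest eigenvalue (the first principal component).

Step 1 — characteristic polynomial of 2×2 Sigma:
  det(Sigma - λI) = λ² - trace · λ + det = 0.
  trace = 11 + 13 = 24, det = 11·13 - (-6)² = 107.
Step 2 — discriminant:
  Δ = trace² - 4·det = 576 - 428 = 148.
Step 3 — eigenvalues:
  λ = (trace ± √Δ)/2 = (24 ± 12.1655)/2,
  λ_1 = 18.0828,  λ_2 = 5.9172.

Step 4 — unit eigenvector for λ_1: solve (Sigma - λ_1 I)v = 0. First row:
  (11 - 18.0828)·v_x + (-6)·v_y = 0, i.e. (-7.0828)·v_x + (-6)·v_y = 0,
  so v ∝ (b, λ_1 - a) = (-6, 7.0828); multiply by -1 so the first entry is positive: u = (6, -7.0828).
  ||u|| = √((6)² + (-7.0828)²) = √(86.1655) ≈ 9.2825,
  v_1 = u/||u|| ≈ (0.6464, -0.763) (||v_1|| = 1).

λ_1 = 18.0828,  λ_2 = 5.9172;  v_1 ≈ (0.6464, -0.763)


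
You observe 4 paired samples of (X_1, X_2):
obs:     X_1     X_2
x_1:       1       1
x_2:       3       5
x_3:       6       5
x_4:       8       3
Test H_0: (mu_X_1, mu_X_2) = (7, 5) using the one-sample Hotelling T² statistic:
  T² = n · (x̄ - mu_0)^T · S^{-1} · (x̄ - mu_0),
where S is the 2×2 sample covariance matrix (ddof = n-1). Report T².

Step 1 — sample mean vector:
  mean(X_1) = (1 + 3 + 6 + 8) / 4 = 18/4 = 4.5
  mean(X_2) = (1 + 5 + 5 + 3) / 4 = 14/4 = 3.5
  x̄ = (4.5, 3.5),  deviation x̄ - mu_0 = (4.5, 3.5) - (7, 5) = (-2.5, -1.5).

Step 2 — sample covariance matrix, S[i,j] = (1/(n-1)) · Σ_k (x_{k,i} - mean_i) · (x_{k,j} - mean_j), divisor n-1 = 3:
  S[X_1,X_1] = ((-3.5)·(-3.5) + (-1.5)·(-1.5) + (1.5)·(1.5) + (3.5)·(3.5)) / 3 = 29/3 = 9.6667
  S[X_1,X_2] = ((-3.5)·(-2.5) + (-1.5)·(1.5) + (1.5)·(1.5) + (3.5)·(-0.5)) / 3 = 7/3 = 2.3333
  S[X_2,X_2] = ((-2.5)·(-2.5) + (1.5)·(1.5) + (1.5)·(1.5) + (-0.5)·(-0.5)) / 3 = 11/3 = 3.6667
  S = [[9.6667, 2.3333],
 [2.3333, 3.6667]].

Step 3 — invert S. det(S) = 9.6667·3.6667 - (2.3333)² = 30.
  S^{-1} = (1/det) · [[d, -b], [-b, a]] = [[0.1222, -0.0778],
 [-0.0778, 0.3222]].

Step 4 — quadratic form (x̄ - mu_0)^T · S^{-1} · (x̄ - mu_0):
  S^{-1} · (x̄ - mu_0) = (-0.1889, -0.2889),
  (x̄ - mu_0)^T · [...] = (-2.5)·(-0.1889) + (-1.5)·(-0.2889) = 0.9056.

Step 5 — scale by n: T² = 4 · 0.9056 = 3.6222.

T² ≈ 3.6222


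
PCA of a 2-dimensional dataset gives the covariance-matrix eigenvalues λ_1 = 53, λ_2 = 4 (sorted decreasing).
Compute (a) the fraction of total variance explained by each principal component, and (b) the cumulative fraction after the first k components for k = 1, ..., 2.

Step 1 — total variance = trace(Sigma) = Σ λ_i = 53 + 4 = 57.

Step 2 — fraction explained by component i = λ_i / Σ λ:
  PC1: 53/57 = 0.9298
  PC2: 4/57 = 0.0702

Step 3 — cumulative fraction after k components = (λ_1 + ... + λ_k) / Σ λ:
  k = 1: 53/57 = 0.9298
  k = 2: (53 + 4)/57 = 57/57 = 1

Summary (fraction, with percent):

explained: PC1 0.9298 (92.98%), PC2 0.0702 (7.02%);  cumulative: 0.9298, 1


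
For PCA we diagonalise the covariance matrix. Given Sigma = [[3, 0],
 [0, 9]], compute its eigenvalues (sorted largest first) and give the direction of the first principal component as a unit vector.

Step 1 — characteristic polynomial of 2×2 Sigma:
  det(Sigma - λI) = λ² - trace · λ + det = 0.
  trace = 3 + 9 = 12, det = 3·9 - (0)² = 27.
Step 2 — discriminant:
  Δ = trace² - 4·det = 144 - 108 = 36.
Step 3 — eigenvalues:
  λ = (trace ± √Δ)/2 = (12 ± 6)/2,
  λ_1 = 9,  λ_2 = 3.

Step 4 — unit eigenvector for λ_1: Sigma is diagonal, so its eigenvectors are the coordinate axes. λ_1 = 9 is the diagonal entry on the second coordinate axis, hence
  v_1 = (0, 1) (||v_1|| = 1).

λ_1 = 9,  λ_2 = 3;  v_1 ≈ (0, 1)


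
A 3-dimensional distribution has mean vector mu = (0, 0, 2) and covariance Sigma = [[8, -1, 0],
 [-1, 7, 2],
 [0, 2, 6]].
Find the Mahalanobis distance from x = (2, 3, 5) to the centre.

Step 1 — centre the observation: (x - mu) = (2, 3, 3).

Step 2 — invert Sigma (cofactor / det for 3×3, or solve directly):
  Sigma^{-1} = [[0.1275, 0.0201, -0.0067],
 [0.0201, 0.1611, -0.0537],
 [-0.0067, -0.0537, 0.1846]].

Step 3 — form the quadratic (x - mu)^T · Sigma^{-1} · (x - mu):
  Sigma^{-1} · (x - mu) = (0.2953, 0.3624, 0.3792).
  (x - mu)^T · [Sigma^{-1} · (x - mu)] = (2)·(0.2953) + (3)·(0.3624) + (3)·(0.3792) = 2.8154.

Step 4 — take square root: d = √(2.8154) ≈ 1.6779.

d(x, mu) = √(2.8154) ≈ 1.6779


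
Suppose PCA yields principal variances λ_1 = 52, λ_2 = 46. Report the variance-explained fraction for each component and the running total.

Step 1 — total variance = trace(Sigma) = Σ λ_i = 52 + 46 = 98.

Step 2 — fraction explained by component i = λ_i / Σ λ:
  PC1: 52/98 = 0.5306
  PC2: 46/98 = 0.4694

Step 3 — cumulative fraction after k components = (λ_1 + ... + λ_k) / Σ λ:
  k = 1: 52/98 = 0.5306
  k = 2: (52 + 46)/98 = 98/98 = 1

Summary (fraction, with percent):

explained: PC1 0.5306 (53.06%), PC2 0.4694 (46.94%);  cumulative: 0.5306, 1


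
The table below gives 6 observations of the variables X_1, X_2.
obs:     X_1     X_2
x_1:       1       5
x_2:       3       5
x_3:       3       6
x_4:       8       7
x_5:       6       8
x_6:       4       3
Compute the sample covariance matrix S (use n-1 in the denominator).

Step 1 — column means:
  mean(X_1) = (1 + 3 + 3 + 8 + 6 + 4) / 6 = 25/6 = 4.1667
  mean(X_2) = (5 + 5 + 6 + 7 + 8 + 3) / 6 = 34/6 = 5.6667

Step 2 — sample covariance S[i,j] = (1/(n-1)) · Σ_k (x_{k,i} - mean_i) · (x_{k,j} - mean_j), with n-1 = 5.
  S[X_1,X_1] = ((-3.1667)·(-3.1667) + (-1.1667)·(-1.1667) + (-1.1667)·(-1.1667) + (3.8333)·(3.8333) + (1.8333)·(1.8333) + (-0.1667)·(-0.1667)) / 5 = 30.8333/5 = 6.1667
  S[X_1,X_2] = ((-3.1667)·(-0.6667) + (-1.1667)·(-0.6667) + (-1.1667)·(0.3333) + (3.8333)·(1.3333) + (1.8333)·(2.3333) + (-0.1667)·(-2.6667)) / 5 = 12.3333/5 = 2.4667
  S[X_2,X_2] = ((-0.6667)·(-0.6667) + (-0.6667)·(-0.6667) + (0.3333)·(0.3333) + (1.3333)·(1.3333) + (2.3333)·(2.3333) + (-2.6667)·(-2.6667)) / 5 = 15.3333/5 = 3.0667

S is symmetric (S[j,i] = S[i,j]). Assembling:

S = [[6.1667, 2.4667],
 [2.4667, 3.0667]]


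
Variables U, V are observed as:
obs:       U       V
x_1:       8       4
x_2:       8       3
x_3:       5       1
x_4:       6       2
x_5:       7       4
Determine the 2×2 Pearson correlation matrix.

Step 1 — column means:
  mean(U) = (8 + 8 + 5 + 6 + 7) / 5 = 34/5 = 6.8
  mean(V) = (4 + 3 + 1 + 2 + 4) / 5 = 14/5 = 2.8

Step 2 — sample variances and covariances s[i,j] = (1/(n-1)) · Σ_k (x_{k,i} - mean_i) · (x_{k,j} - mean_j), with n-1 = 4:
  s[U,U] = ((1.2)·(1.2) + (1.2)·(1.2) + (-1.8)·(-1.8) + (-0.8)·(-0.8) + (0.2)·(0.2)) / 4 = 6.8/4 = 1.7
  s[U,V] = ((1.2)·(1.2) + (1.2)·(0.2) + (-1.8)·(-1.8) + (-0.8)·(-0.8) + (0.2)·(1.2)) / 4 = 5.8/4 = 1.45
  s[V,V] = ((1.2)·(1.2) + (0.2)·(0.2) + (-1.8)·(-1.8) + (-0.8)·(-0.8) + (1.2)·(1.2)) / 4 = 6.8/4 = 1.7
  Sample standard deviations s_i = √(s[i,i]):
  s(U) = √(1.7) = 1.3038
  s(V) = √(1.7) = 1.3038

Step 3 — r_{ij} = s_{ij} / (s_i · s_j):
  r[U,U] = 1 (diagonal).
  r[U,V] = 1.45 / (1.3038 · 1.3038) = 1.45 / 1.7 = 0.8529
  r[V,V] = 1 (diagonal).

R is symmetric with unit diagonal. Assembling:

R = [[1, 0.8529],
 [0.8529, 1]]


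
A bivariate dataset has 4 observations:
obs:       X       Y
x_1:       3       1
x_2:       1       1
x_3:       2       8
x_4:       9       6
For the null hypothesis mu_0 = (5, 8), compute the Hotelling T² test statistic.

Step 1 — sample mean vector:
  mean(X) = (3 + 1 + 2 + 9) / 4 = 15/4 = 3.75
  mean(Y) = (1 + 1 + 8 + 6) / 4 = 16/4 = 4
  x̄ = (3.75, 4),  deviation x̄ - mu_0 = (3.75, 4) - (5, 8) = (-1.25, -4).

Step 2 — sample covariance matrix, S[i,j] = (1/(n-1)) · Σ_k (x_{k,i} - mean_i) · (x_{k,j} - mean_j), divisor n-1 = 3:
  S[X,X] = ((-0.75)·(-0.75) + (-2.75)·(-2.75) + (-1.75)·(-1.75) + (5.25)·(5.25)) / 3 = 38.75/3 = 12.9167
  S[X,Y] = ((-0.75)·(-3) + (-2.75)·(-3) + (-1.75)·(4) + (5.25)·(2)) / 3 = 14/3 = 4.6667
  S[Y,Y] = ((-3)·(-3) + (-3)·(-3) + (4)·(4) + (2)·(2)) / 3 = 38/3 = 12.6667
  S = [[12.9167, 4.6667],
 [4.6667, 12.6667]].

Step 3 — invert S. det(S) = 12.9167·12.6667 - (4.6667)² = 141.8333.
  S^{-1} = (1/det) · [[d, -b], [-b, a]] = [[0.0893, -0.0329],
 [-0.0329, 0.0911]].

Step 4 — quadratic form (x̄ - mu_0)^T · S^{-1} · (x̄ - mu_0):
  S^{-1} · (x̄ - mu_0) = (0.02, -0.3231),
  (x̄ - mu_0)^T · [...] = (-1.25)·(0.02) + (-4)·(-0.3231) = 1.2676.

Step 5 — scale by n: T² = 4 · 1.2676 = 5.0705.

T² ≈ 5.0705


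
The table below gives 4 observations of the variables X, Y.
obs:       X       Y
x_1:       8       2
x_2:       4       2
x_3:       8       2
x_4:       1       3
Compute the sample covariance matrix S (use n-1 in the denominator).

Step 1 — column means:
  mean(X) = (8 + 4 + 8 + 1) / 4 = 21/4 = 5.25
  mean(Y) = (2 + 2 + 2 + 3) / 4 = 9/4 = 2.25

Step 2 — sample covariance S[i,j] = (1/(n-1)) · Σ_k (x_{k,i} - mean_i) · (x_{k,j} - mean_j), with n-1 = 3.
  S[X,X] = ((2.75)·(2.75) + (-1.25)·(-1.25) + (2.75)·(2.75) + (-4.25)·(-4.25)) / 3 = 34.75/3 = 11.5833
  S[X,Y] = ((2.75)·(-0.25) + (-1.25)·(-0.25) + (2.75)·(-0.25) + (-4.25)·(0.75)) / 3 = -4.25/3 = -1.4167
  S[Y,Y] = ((-0.25)·(-0.25) + (-0.25)·(-0.25) + (-0.25)·(-0.25) + (0.75)·(0.75)) / 3 = 0.75/3 = 0.25

S is symmetric (S[j,i] = S[i,j]). Assembling:

S = [[11.5833, -1.4167],
 [-1.4167, 0.25]]


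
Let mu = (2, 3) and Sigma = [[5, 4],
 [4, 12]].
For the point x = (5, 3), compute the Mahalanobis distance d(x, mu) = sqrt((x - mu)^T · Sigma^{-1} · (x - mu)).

Step 1 — centre the observation: (x - mu) = (3, 0).

Step 2 — invert Sigma. det(Sigma) = 5·12 - (4)² = 44.
  Sigma^{-1} = (1/det) · [[d, -b], [-b, a]] = [[0.2727, -0.0909],
 [-0.0909, 0.1136]].

Step 3 — form the quadratic (x - mu)^T · Sigma^{-1} · (x - mu):
  Sigma^{-1} · (x - mu) = (0.8182, -0.2727).
  (x - mu)^T · [Sigma^{-1} · (x - mu)] = (3)·(0.8182) + (0)·(-0.2727) = 2.4545.

Step 4 — take square root: d = √(2.4545) ≈ 1.5667.

d(x, mu) = √(2.4545) ≈ 1.5667


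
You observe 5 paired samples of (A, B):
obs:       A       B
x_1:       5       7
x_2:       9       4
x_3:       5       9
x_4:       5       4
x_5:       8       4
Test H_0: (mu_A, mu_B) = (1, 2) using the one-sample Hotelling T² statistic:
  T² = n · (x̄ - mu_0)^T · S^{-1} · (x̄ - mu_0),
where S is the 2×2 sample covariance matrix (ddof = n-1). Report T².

Step 1 — sample mean vector:
  mean(A) = (5 + 9 + 5 + 5 + 8) / 5 = 32/5 = 6.4
  mean(B) = (7 + 4 + 9 + 4 + 4) / 5 = 28/5 = 5.6
  x̄ = (6.4, 5.6),  deviation x̄ - mu_0 = (6.4, 5.6) - (1, 2) = (5.4, 3.6).

Step 2 — sample covariance matrix, S[i,j] = (1/(n-1)) · Σ_k (x_{k,i} - mean_i) · (x_{k,j} - mean_j), divisor n-1 = 4:
  S[A,A] = ((-1.4)·(-1.4) + (2.6)·(2.6) + (-1.4)·(-1.4) + (-1.4)·(-1.4) + (1.6)·(1.6)) / 4 = 15.2/4 = 3.8
  S[A,B] = ((-1.4)·(1.4) + (2.6)·(-1.6) + (-1.4)·(3.4) + (-1.4)·(-1.6) + (1.6)·(-1.6)) / 4 = -11.2/4 = -2.8
  S[B,B] = ((1.4)·(1.4) + (-1.6)·(-1.6) + (3.4)·(3.4) + (-1.6)·(-1.6) + (-1.6)·(-1.6)) / 4 = 21.2/4 = 5.3
  S = [[3.8, -2.8],
 [-2.8, 5.3]].

Step 3 — invert S. det(S) = 3.8·5.3 - (-2.8)² = 12.3.
  S^{-1} = (1/det) · [[d, -b], [-b, a]] = [[0.4309, 0.2276],
 [0.2276, 0.3089]].

Step 4 — quadratic form (x̄ - mu_0)^T · S^{-1} · (x̄ - mu_0):
  S^{-1} · (x̄ - mu_0) = (3.1463, 2.3415),
  (x̄ - mu_0)^T · [...] = (5.4)·(3.1463) + (3.6)·(2.3415) = 25.4195.

Step 5 — scale by n: T² = 5 · 25.4195 = 127.0976.

T² ≈ 127.0976


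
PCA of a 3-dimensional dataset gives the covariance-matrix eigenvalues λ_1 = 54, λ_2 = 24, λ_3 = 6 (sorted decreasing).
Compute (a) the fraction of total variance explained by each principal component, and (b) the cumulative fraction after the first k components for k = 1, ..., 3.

Step 1 — total variance = trace(Sigma) = Σ λ_i = 54 + 24 + 6 = 84.

Step 2 — fraction explained by component i = λ_i / Σ λ:
  PC1: 54/84 = 0.6429
  PC2: 24/84 = 0.2857
  PC3: 6/84 = 0.0714

Step 3 — cumulative fraction after k components = (λ_1 + ... + λ_k) / Σ λ:
  k = 1: 54/84 = 0.6429
  k = 2: (54 + 24)/84 = 78/84 = 0.9286
  k = 3: (54 + 24 + 6)/84 = 84/84 = 1

Summary (fraction, with percent):

explained: PC1 0.6429 (64.29%), PC2 0.2857 (28.57%), PC3 0.0714 (7.14%);  cumulative: 0.6429, 0.9286, 1


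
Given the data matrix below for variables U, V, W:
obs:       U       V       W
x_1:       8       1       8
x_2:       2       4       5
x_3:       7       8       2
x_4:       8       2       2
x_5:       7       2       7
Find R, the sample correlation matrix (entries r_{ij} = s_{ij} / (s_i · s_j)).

Step 1 — column means:
  mean(U) = (8 + 2 + 7 + 8 + 7) / 5 = 32/5 = 6.4
  mean(V) = (1 + 4 + 8 + 2 + 2) / 5 = 17/5 = 3.4
  mean(W) = (8 + 5 + 2 + 2 + 7) / 5 = 24/5 = 4.8

Step 2 — sample variances and covariances s[i,j] = (1/(n-1)) · Σ_k (x_{k,i} - mean_i) · (x_{k,j} - mean_j), with n-1 = 4:
  s[U,U] = ((1.6)·(1.6) + (-4.4)·(-4.4) + (0.6)·(0.6) + (1.6)·(1.6) + (0.6)·(0.6)) / 4 = 25.2/4 = 6.3
  s[U,V] = ((1.6)·(-2.4) + (-4.4)·(0.6) + (0.6)·(4.6) + (1.6)·(-1.4) + (0.6)·(-1.4)) / 4 = -6.8/4 = -1.7
  s[U,W] = ((1.6)·(3.2) + (-4.4)·(0.2) + (0.6)·(-2.8) + (1.6)·(-2.8) + (0.6)·(2.2)) / 4 = -0.6/4 = -0.15
  s[V,V] = ((-2.4)·(-2.4) + (0.6)·(0.6) + (4.6)·(4.6) + (-1.4)·(-1.4) + (-1.4)·(-1.4)) / 4 = 31.2/4 = 7.8
  s[V,W] = ((-2.4)·(3.2) + (0.6)·(0.2) + (4.6)·(-2.8) + (-1.4)·(-2.8) + (-1.4)·(2.2)) / 4 = -19.6/4 = -4.9
  s[W,W] = ((3.2)·(3.2) + (0.2)·(0.2) + (-2.8)·(-2.8) + (-2.8)·(-2.8) + (2.2)·(2.2)) / 4 = 30.8/4 = 7.7
  Sample standard deviations s_i = √(s[i,i]):
  s(U) = √(6.3) = 2.51
  s(V) = √(7.8) = 2.7928
  s(W) = √(7.7) = 2.7749

Step 3 — r_{ij} = s_{ij} / (s_i · s_j):
  r[U,U] = 1 (diagonal).
  r[U,V] = -1.7 / (2.51 · 2.7928) = -1.7 / 7.01 = -0.2425
  r[U,W] = -0.15 / (2.51 · 2.7749) = -0.15 / 6.9649 = -0.0215
  r[V,V] = 1 (diagonal).
  r[V,W] = -4.9 / (2.7928 · 2.7749) = -4.9 / 7.7498 = -0.6323
  r[W,W] = 1 (diagonal).

R is symmetric with unit diagonal. Assembling:

R = [[1, -0.2425, -0.0215],
 [-0.2425, 1, -0.6323],
 [-0.0215, -0.6323, 1]]


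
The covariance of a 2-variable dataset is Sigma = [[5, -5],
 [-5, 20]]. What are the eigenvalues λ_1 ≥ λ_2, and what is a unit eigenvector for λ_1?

Step 1 — characteristic polynomial of 2×2 Sigma:
  det(Sigma - λI) = λ² - trace · λ + det = 0.
  trace = 5 + 20 = 25, det = 5·20 - (-5)² = 75.
Step 2 — discriminant:
  Δ = trace² - 4·det = 625 - 300 = 325.
Step 3 — eigenvalues:
  λ = (trace ± √Δ)/2 = (25 ± 18.0278)/2,
  λ_1 = 21.5139,  λ_2 = 3.4861.

Step 4 — unit eigenvector for λ_1: solve (Sigma - λ_1 I)v = 0. First row:
  (5 - 21.5139)·v_x + (-5)·v_y = 0, i.e. (-16.5139)·v_x + (-5)·v_y = 0,
  so v ∝ (b, λ_1 - a) = (-5, 16.5139); multiply by -1 so the first entry is positive: u = (5, -16.5139).
  ||u|| = √((5)² + (-16.5139)²) = √(297.7082) ≈ 17.2542,
  v_1 = u/||u|| ≈ (0.2898, -0.9571) (||v_1|| = 1).

λ_1 = 21.5139,  λ_2 = 3.4861;  v_1 ≈ (0.2898, -0.9571)


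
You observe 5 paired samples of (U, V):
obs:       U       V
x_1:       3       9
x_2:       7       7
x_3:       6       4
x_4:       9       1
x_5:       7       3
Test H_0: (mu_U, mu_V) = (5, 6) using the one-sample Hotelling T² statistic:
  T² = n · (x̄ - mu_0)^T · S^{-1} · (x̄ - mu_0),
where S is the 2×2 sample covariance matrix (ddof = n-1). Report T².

Step 1 — sample mean vector:
  mean(U) = (3 + 7 + 6 + 9 + 7) / 5 = 32/5 = 6.4
  mean(V) = (9 + 7 + 4 + 1 + 3) / 5 = 24/5 = 4.8
  x̄ = (6.4, 4.8),  deviation x̄ - mu_0 = (6.4, 4.8) - (5, 6) = (1.4, -1.2).

Step 2 — sample covariance matrix, S[i,j] = (1/(n-1)) · Σ_k (x_{k,i} - mean_i) · (x_{k,j} - mean_j), divisor n-1 = 4:
  S[U,U] = ((-3.4)·(-3.4) + (0.6)·(0.6) + (-0.4)·(-0.4) + (2.6)·(2.6) + (0.6)·(0.6)) / 4 = 19.2/4 = 4.8
  S[U,V] = ((-3.4)·(4.2) + (0.6)·(2.2) + (-0.4)·(-0.8) + (2.6)·(-3.8) + (0.6)·(-1.8)) / 4 = -23.6/4 = -5.9
  S[V,V] = ((4.2)·(4.2) + (2.2)·(2.2) + (-0.8)·(-0.8) + (-3.8)·(-3.8) + (-1.8)·(-1.8)) / 4 = 40.8/4 = 10.2
  S = [[4.8, -5.9],
 [-5.9, 10.2]].

Step 3 — invert S. det(S) = 4.8·10.2 - (-5.9)² = 14.15.
  S^{-1} = (1/det) · [[d, -b], [-b, a]] = [[0.7208, 0.417],
 [0.417, 0.3392]].

Step 4 — quadratic form (x̄ - mu_0)^T · S^{-1} · (x̄ - mu_0):
  S^{-1} · (x̄ - mu_0) = (0.5088, 0.1767),
  (x̄ - mu_0)^T · [...] = (1.4)·(0.5088) + (-1.2)·(0.1767) = 0.5004.

Step 5 — scale by n: T² = 5 · 0.5004 = 2.5018.

T² ≈ 2.5018


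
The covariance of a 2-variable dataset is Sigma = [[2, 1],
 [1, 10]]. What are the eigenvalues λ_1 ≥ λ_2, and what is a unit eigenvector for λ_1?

Step 1 — characteristic polynomial of 2×2 Sigma:
  det(Sigma - λI) = λ² - trace · λ + det = 0.
  trace = 2 + 10 = 12, det = 2·10 - (1)² = 19.
Step 2 — discriminant:
  Δ = trace² - 4·det = 144 - 76 = 68.
Step 3 — eigenvalues:
  λ = (trace ± √Δ)/2 = (12 ± 8.2462)/2,
  λ_1 = 10.1231,  λ_2 = 1.8769.

Step 4 — unit eigenvector for λ_1: solve (Sigma - λ_1 I)v = 0. First row:
  (2 - 10.1231)·v_x + (1)·v_y = 0, i.e. (-8.1231)·v_x + (1)·v_y = 0,
  so v ∝ (b, λ_1 - a) = (1, 8.1231) = u.
  ||u|| = √((1)² + (8.1231)²) = √(66.9848) ≈ 8.1844,
  v_1 = u/||u|| ≈ (0.1222, 0.9925) (||v_1|| = 1).

λ_1 = 10.1231,  λ_2 = 1.8769;  v_1 ≈ (0.1222, 0.9925)


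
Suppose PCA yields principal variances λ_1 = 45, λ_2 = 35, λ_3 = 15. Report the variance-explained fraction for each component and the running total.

Step 1 — total variance = trace(Sigma) = Σ λ_i = 45 + 35 + 15 = 95.

Step 2 — fraction explained by component i = λ_i / Σ λ:
  PC1: 45/95 = 0.4737
  PC2: 35/95 = 0.3684
  PC3: 15/95 = 0.1579

Step 3 — cumulative fraction after k components = (λ_1 + ... + λ_k) / Σ λ:
  k = 1: 45/95 = 0.4737
  k = 2: (45 + 35)/95 = 80/95 = 0.8421
  k = 3: (45 + 35 + 15)/95 = 95/95 = 1

Summary (fraction, with percent):

explained: PC1 0.4737 (47.37%), PC2 0.3684 (36.84%), PC3 0.1579 (15.79%);  cumulative: 0.4737, 0.8421, 1


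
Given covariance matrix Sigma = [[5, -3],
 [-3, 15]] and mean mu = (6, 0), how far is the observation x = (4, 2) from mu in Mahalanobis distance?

Step 1 — centre the observation: (x - mu) = (-2, 2).

Step 2 — invert Sigma. det(Sigma) = 5·15 - (-3)² = 66.
  Sigma^{-1} = (1/det) · [[d, -b], [-b, a]] = [[0.2273, 0.0455],
 [0.0455, 0.0758]].

Step 3 — form the quadratic (x - mu)^T · Sigma^{-1} · (x - mu):
  Sigma^{-1} · (x - mu) = (-0.3636, 0.0606).
  (x - mu)^T · [Sigma^{-1} · (x - mu)] = (-2)·(-0.3636) + (2)·(0.0606) = 0.8485.

Step 4 — take square root: d = √(0.8485) ≈ 0.9211.

d(x, mu) = √(0.8485) ≈ 0.9211


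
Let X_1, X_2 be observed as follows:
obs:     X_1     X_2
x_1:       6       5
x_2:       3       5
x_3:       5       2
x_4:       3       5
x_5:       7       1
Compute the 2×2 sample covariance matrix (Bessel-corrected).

Step 1 — column means:
  mean(X_1) = (6 + 3 + 5 + 3 + 7) / 5 = 24/5 = 4.8
  mean(X_2) = (5 + 5 + 2 + 5 + 1) / 5 = 18/5 = 3.6

Step 2 — sample covariance S[i,j] = (1/(n-1)) · Σ_k (x_{k,i} - mean_i) · (x_{k,j} - mean_j), with n-1 = 4.
  S[X_1,X_1] = ((1.2)·(1.2) + (-1.8)·(-1.8) + (0.2)·(0.2) + (-1.8)·(-1.8) + (2.2)·(2.2)) / 4 = 12.8/4 = 3.2
  S[X_1,X_2] = ((1.2)·(1.4) + (-1.8)·(1.4) + (0.2)·(-1.6) + (-1.8)·(1.4) + (2.2)·(-2.6)) / 4 = -9.4/4 = -2.35
  S[X_2,X_2] = ((1.4)·(1.4) + (1.4)·(1.4) + (-1.6)·(-1.6) + (1.4)·(1.4) + (-2.6)·(-2.6)) / 4 = 15.2/4 = 3.8

S is symmetric (S[j,i] = S[i,j]). Assembling:

S = [[3.2, -2.35],
 [-2.35, 3.8]]


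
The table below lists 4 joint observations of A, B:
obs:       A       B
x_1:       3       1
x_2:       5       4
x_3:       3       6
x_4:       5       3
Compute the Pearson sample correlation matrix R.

Step 1 — column means:
  mean(A) = (3 + 5 + 3 + 5) / 4 = 16/4 = 4
  mean(B) = (1 + 4 + 6 + 3) / 4 = 14/4 = 3.5

Step 2 — sample variances and covariances s[i,j] = (1/(n-1)) · Σ_k (x_{k,i} - mean_i) · (x_{k,j} - mean_j), with n-1 = 3:
  s[A,A] = ((-1)·(-1) + (1)·(1) + (-1)·(-1) + (1)·(1)) / 3 = 4/3 = 1.3333
  s[A,B] = ((-1)·(-2.5) + (1)·(0.5) + (-1)·(2.5) + (1)·(-0.5)) / 3 = 0/3 = 0
  s[B,B] = ((-2.5)·(-2.5) + (0.5)·(0.5) + (2.5)·(2.5) + (-0.5)·(-0.5)) / 3 = 13/3 = 4.3333
  Sample standard deviations s_i = √(s[i,i]):
  s(A) = √(1.3333) = 1.1547
  s(B) = √(4.3333) = 2.0817

Step 3 — r_{ij} = s_{ij} / (s_i · s_j):
  r[A,A] = 1 (diagonal).
  r[A,B] = 0 / (1.1547 · 2.0817) = 0 / 2.4037 = 0
  r[B,B] = 1 (diagonal).

R is symmetric with unit diagonal. Assembling:

R = [[1, 0],
 [0, 1]]


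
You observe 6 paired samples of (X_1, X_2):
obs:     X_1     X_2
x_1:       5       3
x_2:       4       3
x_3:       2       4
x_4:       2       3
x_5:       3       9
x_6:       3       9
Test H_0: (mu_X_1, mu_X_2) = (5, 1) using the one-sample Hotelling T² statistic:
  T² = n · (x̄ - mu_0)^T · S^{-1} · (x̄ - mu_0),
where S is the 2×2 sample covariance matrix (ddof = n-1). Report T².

Step 1 — sample mean vector:
  mean(X_1) = (5 + 4 + 2 + 2 + 3 + 3) / 6 = 19/6 = 3.1667
  mean(X_2) = (3 + 3 + 4 + 3 + 9 + 9) / 6 = 31/6 = 5.1667
  x̄ = (3.1667, 5.1667),  deviation x̄ - mu_0 = (3.1667, 5.1667) - (5, 1) = (-1.8333, 4.1667).

Step 2 — sample covariance matrix, S[i,j] = (1/(n-1)) · Σ_k (x_{k,i} - mean_i) · (x_{k,j} - mean_j), divisor n-1 = 5:
  S[X_1,X_1] = ((1.8333)·(1.8333) + (0.8333)·(0.8333) + (-1.1667)·(-1.1667) + (-1.1667)·(-1.1667) + (-0.1667)·(-0.1667) + (-0.1667)·(-0.1667)) / 5 = 6.8333/5 = 1.3667
  S[X_1,X_2] = ((1.8333)·(-2.1667) + (0.8333)·(-2.1667) + (-1.1667)·(-1.1667) + (-1.1667)·(-2.1667) + (-0.1667)·(3.8333) + (-0.1667)·(3.8333)) / 5 = -3.1667/5 = -0.6333
  S[X_2,X_2] = ((-2.1667)·(-2.1667) + (-2.1667)·(-2.1667) + (-1.1667)·(-1.1667) + (-2.1667)·(-2.1667) + (3.8333)·(3.8333) + (3.8333)·(3.8333)) / 5 = 44.8333/5 = 8.9667
  S = [[1.3667, -0.6333],
 [-0.6333, 8.9667]].

Step 3 — invert S. det(S) = 1.3667·8.9667 - (-0.6333)² = 11.8533.
  S^{-1} = (1/det) · [[d, -b], [-b, a]] = [[0.7565, 0.0534],
 [0.0534, 0.1153]].

Step 4 — quadratic form (x̄ - mu_0)^T · S^{-1} · (x̄ - mu_0):
  S^{-1} · (x̄ - mu_0) = (-1.1642, 0.3825),
  (x̄ - mu_0)^T · [...] = (-1.8333)·(-1.1642) + (4.1667)·(0.3825) = 3.728.

Step 5 — scale by n: T² = 6 · 3.728 = 22.3678.

T² ≈ 22.3678


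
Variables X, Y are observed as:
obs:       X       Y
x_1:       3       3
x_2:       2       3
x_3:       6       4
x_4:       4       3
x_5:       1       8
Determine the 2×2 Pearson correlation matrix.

Step 1 — column means:
  mean(X) = (3 + 2 + 6 + 4 + 1) / 5 = 16/5 = 3.2
  mean(Y) = (3 + 3 + 4 + 3 + 8) / 5 = 21/5 = 4.2

Step 2 — sample variances and covariances s[i,j] = (1/(n-1)) · Σ_k (x_{k,i} - mean_i) · (x_{k,j} - mean_j), with n-1 = 4:
  s[X,X] = ((-0.2)·(-0.2) + (-1.2)·(-1.2) + (2.8)·(2.8) + (0.8)·(0.8) + (-2.2)·(-2.2)) / 4 = 14.8/4 = 3.7
  s[X,Y] = ((-0.2)·(-1.2) + (-1.2)·(-1.2) + (2.8)·(-0.2) + (0.8)·(-1.2) + (-2.2)·(3.8)) / 4 = -8.2/4 = -2.05
  s[Y,Y] = ((-1.2)·(-1.2) + (-1.2)·(-1.2) + (-0.2)·(-0.2) + (-1.2)·(-1.2) + (3.8)·(3.8)) / 4 = 18.8/4 = 4.7
  Sample standard deviations s_i = √(s[i,i]):
  s(X) = √(3.7) = 1.9235
  s(Y) = √(4.7) = 2.1679

Step 3 — r_{ij} = s_{ij} / (s_i · s_j):
  r[X,X] = 1 (diagonal).
  r[X,Y] = -2.05 / (1.9235 · 2.1679) = -2.05 / 4.1701 = -0.4916
  r[Y,Y] = 1 (diagonal).

R is symmetric with unit diagonal. Assembling:

R = [[1, -0.4916],
 [-0.4916, 1]]


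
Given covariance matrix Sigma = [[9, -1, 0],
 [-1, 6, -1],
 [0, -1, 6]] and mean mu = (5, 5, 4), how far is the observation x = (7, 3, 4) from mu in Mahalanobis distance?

Step 1 — centre the observation: (x - mu) = (2, -2, 0).

Step 2 — invert Sigma (cofactor / det for 3×3, or solve directly):
  Sigma^{-1} = [[0.1133, 0.0194, 0.0032],
 [0.0194, 0.1748, 0.0291],
 [0.0032, 0.0291, 0.1715]].

Step 3 — form the quadratic (x - mu)^T · Sigma^{-1} · (x - mu):
  Sigma^{-1} · (x - mu) = (0.1877, -0.3107, -0.0518).
  (x - mu)^T · [Sigma^{-1} · (x - mu)] = (2)·(0.1877) + (-2)·(-0.3107) + (0)·(-0.0518) = 0.9968.

Step 4 — take square root: d = √(0.9968) ≈ 0.9984.

d(x, mu) = √(0.9968) ≈ 0.9984


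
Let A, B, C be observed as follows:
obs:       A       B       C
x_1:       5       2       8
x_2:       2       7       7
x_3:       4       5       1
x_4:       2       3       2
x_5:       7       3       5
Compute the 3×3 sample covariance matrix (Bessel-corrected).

Step 1 — column means:
  mean(A) = (5 + 2 + 4 + 2 + 7) / 5 = 20/5 = 4
  mean(B) = (2 + 7 + 5 + 3 + 3) / 5 = 20/5 = 4
  mean(C) = (8 + 7 + 1 + 2 + 5) / 5 = 23/5 = 4.6

Step 2 — sample covariance S[i,j] = (1/(n-1)) · Σ_k (x_{k,i} - mean_i) · (x_{k,j} - mean_j), with n-1 = 4.
  S[A,A] = ((1)·(1) + (-2)·(-2) + (0)·(0) + (-2)·(-2) + (3)·(3)) / 4 = 18/4 = 4.5
  S[A,B] = ((1)·(-2) + (-2)·(3) + (0)·(1) + (-2)·(-1) + (3)·(-1)) / 4 = -9/4 = -2.25
  S[A,C] = ((1)·(3.4) + (-2)·(2.4) + (0)·(-3.6) + (-2)·(-2.6) + (3)·(0.4)) / 4 = 5/4 = 1.25
  S[B,B] = ((-2)·(-2) + (3)·(3) + (1)·(1) + (-1)·(-1) + (-1)·(-1)) / 4 = 16/4 = 4
  S[B,C] = ((-2)·(3.4) + (3)·(2.4) + (1)·(-3.6) + (-1)·(-2.6) + (-1)·(0.4)) / 4 = -1/4 = -0.25
  S[C,C] = ((3.4)·(3.4) + (2.4)·(2.4) + (-3.6)·(-3.6) + (-2.6)·(-2.6) + (0.4)·(0.4)) / 4 = 37.2/4 = 9.3

S is symmetric (S[j,i] = S[i,j]). Assembling:

S = [[4.5, -2.25, 1.25],
 [-2.25, 4, -0.25],
 [1.25, -0.25, 9.3]]


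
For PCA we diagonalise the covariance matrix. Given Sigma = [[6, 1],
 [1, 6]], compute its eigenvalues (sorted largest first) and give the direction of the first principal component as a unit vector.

Step 1 — characteristic polynomial of 2×2 Sigma:
  det(Sigma - λI) = λ² - trace · λ + det = 0.
  trace = 6 + 6 = 12, det = 6·6 - (1)² = 35.
Step 2 — discriminant:
  Δ = trace² - 4·det = 144 - 140 = 4.
Step 3 — eigenvalues:
  λ = (trace ± √Δ)/2 = (12 ± 2)/2,
  λ_1 = 7,  λ_2 = 5.

Step 4 — unit eigenvector for λ_1: solve (Sigma - λ_1 I)v = 0. First row:
  (6 - 7)·v_x + (1)·v_y = 0, i.e. (-1)·v_x + (1)·v_y = 0,
  so v ∝ (b, λ_1 - a) = (1, 1) = u.
  ||u|| = √((1)² + (1)²) = √(2) ≈ 1.4142,
  v_1 = u/||u|| ≈ (0.7071, 0.7071) (||v_1|| = 1).

λ_1 = 7,  λ_2 = 5;  v_1 ≈ (0.7071, 0.7071)


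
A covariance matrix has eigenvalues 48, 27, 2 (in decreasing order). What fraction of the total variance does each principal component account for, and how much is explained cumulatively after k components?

Step 1 — total variance = trace(Sigma) = Σ λ_i = 48 + 27 + 2 = 77.

Step 2 — fraction explained by component i = λ_i / Σ λ:
  PC1: 48/77 = 0.6234
  PC2: 27/77 = 0.3506
  PC3: 2/77 = 0.026

Step 3 — cumulative fraction after k components = (λ_1 + ... + λ_k) / Σ λ:
  k = 1: 48/77 = 0.6234
  k = 2: (48 + 27)/77 = 75/77 = 0.974
  k = 3: (48 + 27 + 2)/77 = 77/77 = 1

Summary (fraction, with percent):

explained: PC1 0.6234 (62.34%), PC2 0.3506 (35.06%), PC3 0.026 (2.6%);  cumulative: 0.6234, 0.974, 1


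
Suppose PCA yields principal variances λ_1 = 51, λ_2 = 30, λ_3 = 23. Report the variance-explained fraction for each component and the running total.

Step 1 — total variance = trace(Sigma) = Σ λ_i = 51 + 30 + 23 = 104.

Step 2 — fraction explained by component i = λ_i / Σ λ:
  PC1: 51/104 = 0.4904
  PC2: 30/104 = 0.2885
  PC3: 23/104 = 0.2212

Step 3 — cumulative fraction after k components = (λ_1 + ... + λ_k) / Σ λ:
  k = 1: 51/104 = 0.4904
  k = 2: (51 + 30)/104 = 81/104 = 0.7788
  k = 3: (51 + 30 + 23)/104 = 104/104 = 1

Summary (fraction, with percent):

explained: PC1 0.4904 (49.04%), PC2 0.2885 (28.85%), PC3 0.2212 (22.12%);  cumulative: 0.4904, 0.7788, 1


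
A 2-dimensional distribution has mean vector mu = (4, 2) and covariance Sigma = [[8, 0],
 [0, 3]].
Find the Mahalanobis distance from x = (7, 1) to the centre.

Step 1 — centre the observation: (x - mu) = (3, -1).

Step 2 — invert Sigma. det(Sigma) = 8·3 - (0)² = 24.
  Sigma^{-1} = (1/det) · [[d, -b], [-b, a]] = [[0.125, 0],
 [0, 0.3333]].

Step 3 — form the quadratic (x - mu)^T · Sigma^{-1} · (x - mu):
  Sigma^{-1} · (x - mu) = (0.375, -0.3333).
  (x - mu)^T · [Sigma^{-1} · (x - mu)] = (3)·(0.375) + (-1)·(-0.3333) = 1.4583.

Step 4 — take square root: d = √(1.4583) ≈ 1.2076.

d(x, mu) = √(1.4583) ≈ 1.2076


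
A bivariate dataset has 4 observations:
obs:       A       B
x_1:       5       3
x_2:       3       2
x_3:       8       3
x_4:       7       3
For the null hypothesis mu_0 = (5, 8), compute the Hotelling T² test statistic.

Step 1 — sample mean vector:
  mean(A) = (5 + 3 + 8 + 7) / 4 = 23/4 = 5.75
  mean(B) = (3 + 2 + 3 + 3) / 4 = 11/4 = 2.75
  x̄ = (5.75, 2.75),  deviation x̄ - mu_0 = (5.75, 2.75) - (5, 8) = (0.75, -5.25).

Step 2 — sample covariance matrix, S[i,j] = (1/(n-1)) · Σ_k (x_{k,i} - mean_i) · (x_{k,j} - mean_j), divisor n-1 = 3:
  S[A,A] = ((-0.75)·(-0.75) + (-2.75)·(-2.75) + (2.25)·(2.25) + (1.25)·(1.25)) / 3 = 14.75/3 = 4.9167
  S[A,B] = ((-0.75)·(0.25) + (-2.75)·(-0.75) + (2.25)·(0.25) + (1.25)·(0.25)) / 3 = 2.75/3 = 0.9167
  S[B,B] = ((0.25)·(0.25) + (-0.75)·(-0.75) + (0.25)·(0.25) + (0.25)·(0.25)) / 3 = 0.75/3 = 0.25
  S = [[4.9167, 0.9167],
 [0.9167, 0.25]].

Step 3 — invert S. det(S) = 4.9167·0.25 - (0.9167)² = 0.3889.
  S^{-1} = (1/det) · [[d, -b], [-b, a]] = [[0.6429, -2.3571],
 [-2.3571, 12.6429]].

Step 4 — quadratic form (x̄ - mu_0)^T · S^{-1} · (x̄ - mu_0):
  S^{-1} · (x̄ - mu_0) = (12.8571, -68.1429),
  (x̄ - mu_0)^T · [...] = (0.75)·(12.8571) + (-5.25)·(-68.1429) = 367.3929.

Step 5 — scale by n: T² = 4 · 367.3929 = 1469.5714.

T² ≈ 1469.5714


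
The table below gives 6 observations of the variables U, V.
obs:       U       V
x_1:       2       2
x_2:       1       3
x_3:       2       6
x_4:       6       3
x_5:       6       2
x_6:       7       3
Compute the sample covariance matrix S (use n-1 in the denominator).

Step 1 — column means:
  mean(U) = (2 + 1 + 2 + 6 + 6 + 7) / 6 = 24/6 = 4
  mean(V) = (2 + 3 + 6 + 3 + 2 + 3) / 6 = 19/6 = 3.1667

Step 2 — sample covariance S[i,j] = (1/(n-1)) · Σ_k (x_{k,i} - mean_i) · (x_{k,j} - mean_j), with n-1 = 5.
  S[U,U] = ((-2)·(-2) + (-3)·(-3) + (-2)·(-2) + (2)·(2) + (2)·(2) + (3)·(3)) / 5 = 34/5 = 6.8
  S[U,V] = ((-2)·(-1.1667) + (-3)·(-0.1667) + (-2)·(2.8333) + (2)·(-0.1667) + (2)·(-1.1667) + (3)·(-0.1667)) / 5 = -6/5 = -1.2
  S[V,V] = ((-1.1667)·(-1.1667) + (-0.1667)·(-0.1667) + (2.8333)·(2.8333) + (-0.1667)·(-0.1667) + (-1.1667)·(-1.1667) + (-0.1667)·(-0.1667)) / 5 = 10.8333/5 = 2.1667

S is symmetric (S[j,i] = S[i,j]). Assembling:

S = [[6.8, -1.2],
 [-1.2, 2.1667]]


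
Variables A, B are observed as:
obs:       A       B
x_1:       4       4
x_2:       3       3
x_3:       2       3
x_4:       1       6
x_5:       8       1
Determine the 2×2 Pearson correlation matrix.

Step 1 — column means:
  mean(A) = (4 + 3 + 2 + 1 + 8) / 5 = 18/5 = 3.6
  mean(B) = (4 + 3 + 3 + 6 + 1) / 5 = 17/5 = 3.4

Step 2 — sample variances and covariances s[i,j] = (1/(n-1)) · Σ_k (x_{k,i} - mean_i) · (x_{k,j} - mean_j), with n-1 = 4:
  s[A,A] = ((0.4)·(0.4) + (-0.6)·(-0.6) + (-1.6)·(-1.6) + (-2.6)·(-2.6) + (4.4)·(4.4)) / 4 = 29.2/4 = 7.3
  s[A,B] = ((0.4)·(0.6) + (-0.6)·(-0.4) + (-1.6)·(-0.4) + (-2.6)·(2.6) + (4.4)·(-2.4)) / 4 = -16.2/4 = -4.05
  s[B,B] = ((0.6)·(0.6) + (-0.4)·(-0.4) + (-0.4)·(-0.4) + (2.6)·(2.6) + (-2.4)·(-2.4)) / 4 = 13.2/4 = 3.3
  Sample standard deviations s_i = √(s[i,i]):
  s(A) = √(7.3) = 2.7019
  s(B) = √(3.3) = 1.8166

Step 3 — r_{ij} = s_{ij} / (s_i · s_j):
  r[A,A] = 1 (diagonal).
  r[A,B] = -4.05 / (2.7019 · 1.8166) = -4.05 / 4.9082 = -0.8252
  r[B,B] = 1 (diagonal).

R is symmetric with unit diagonal. Assembling:

R = [[1, -0.8252],
 [-0.8252, 1]]


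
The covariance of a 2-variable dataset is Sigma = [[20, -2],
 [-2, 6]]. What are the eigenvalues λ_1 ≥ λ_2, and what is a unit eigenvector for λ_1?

Step 1 — characteristic polynomial of 2×2 Sigma:
  det(Sigma - λI) = λ² - trace · λ + det = 0.
  trace = 20 + 6 = 26, det = 20·6 - (-2)² = 116.
Step 2 — discriminant:
  Δ = trace² - 4·det = 676 - 464 = 212.
Step 3 — eigenvalues:
  λ = (trace ± √Δ)/2 = (26 ± 14.5602)/2,
  λ_1 = 20.2801,  λ_2 = 5.7199.

Step 4 — unit eigenvector for λ_1: solve (Sigma - λ_1 I)v = 0. First row:
  (20 - 20.2801)·v_x + (-2)·v_y = 0, i.e. (-0.2801)·v_x + (-2)·v_y = 0,
  so v ∝ (b, λ_1 - a) = (-2, 0.2801); multiply by -1 so the first entry is positive: u = (2, -0.2801).
  ||u|| = √((2)² + (-0.2801)²) = √(4.0785) ≈ 2.0195,
  v_1 = u/||u|| ≈ (0.9903, -0.1387) (||v_1|| = 1).

λ_1 = 20.2801,  λ_2 = 5.7199;  v_1 ≈ (0.9903, -0.1387)


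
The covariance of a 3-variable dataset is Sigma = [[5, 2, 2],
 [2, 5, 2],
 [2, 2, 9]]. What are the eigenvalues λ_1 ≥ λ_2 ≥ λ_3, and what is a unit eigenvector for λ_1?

Step 1 — characteristic polynomial p(λ) = det(λI - Sigma) = λ³ - tr·λ² + c_1·λ - det, where tr = trace, c_1 = sum of the principal 2×2 minors, det = det(Sigma):
  tr = 5 + 5 + 9 = 19,
  c_1 = (5·5 - (2)²) + (5·9 - (2)²) + (5·9 - (2)²) = 21 + 41 + 41 = 103,
  det = 5·(5·9 - (2)²) - (2)·((2)·9 - (2)·(2)) + (2)·((2)·(2) - 5·(2)) = 5·(41) - (2)·(14) + (2)·(-6) = 165.
  So p(λ) = λ³ - 19λ² + 103λ - 165.
Step 2 — look for an integer root (rational root theorem: any rational root is an integer divisor of 165). Testing λ = 3:
  p(3) = 27 - 171 + 309 - 165 = 0  ✓
  Dividing out (λ - 3): p(λ) = (λ - 3)(λ² - 16λ + 55).
Step 3 — remaining eigenvalues from the quadratic λ² - 16λ + 55 = 0:
  Δ = 16² - 4·55 = 256 - 220 = 36,  λ = (16 ± √36)/2 = (16 ± 6)/2 = 11 or 5.
  Sorted: λ_1 = 11,  λ_2 = 5,  λ_3 = 3  (check: sum = 19 = tr ✓).

Step 4 — unit eigenvector for λ_1 = 11: v spans the null space of (Sigma - λ_1 I), whose rows are
  r_1 = (-6, 2, 2),  r_2 = (2, -6, 2),  r_3 = (2, 2, -2).
  v is orthogonal to every row, so take v ∝ r_1 × r_2 = ((2)·(2) - (2)·(-6), (2)·(2) - (-6)·(2), (-6)·(-6) - (2)·(2)) = (16, 16, 32).
  Rescale (divide by 16): u = (1, 1, 2).
  ||u|| = √((1)² + (1)² + (2)²) = √(6) ≈ 2.4495,  v_1 = u/||u|| ≈ (0.4082, 0.4082, 0.8165) (||v_1|| = 1).

λ_1 = 11,  λ_2 = 5,  λ_3 = 3;  v_1 ≈ (0.4082, 0.4082, 0.8165)


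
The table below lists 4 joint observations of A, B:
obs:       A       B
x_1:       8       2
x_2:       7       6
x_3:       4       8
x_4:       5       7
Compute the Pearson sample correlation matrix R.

Step 1 — column means:
  mean(A) = (8 + 7 + 4 + 5) / 4 = 24/4 = 6
  mean(B) = (2 + 6 + 8 + 7) / 4 = 23/4 = 5.75

Step 2 — sample variances and covariances s[i,j] = (1/(n-1)) · Σ_k (x_{k,i} - mean_i) · (x_{k,j} - mean_j), with n-1 = 3:
  s[A,A] = ((2)·(2) + (1)·(1) + (-2)·(-2) + (-1)·(-1)) / 3 = 10/3 = 3.3333
  s[A,B] = ((2)·(-3.75) + (1)·(0.25) + (-2)·(2.25) + (-1)·(1.25)) / 3 = -13/3 = -4.3333
  s[B,B] = ((-3.75)·(-3.75) + (0.25)·(0.25) + (2.25)·(2.25) + (1.25)·(1.25)) / 3 = 20.75/3 = 6.9167
  Sample standard deviations s_i = √(s[i,i]):
  s(A) = √(3.3333) = 1.8257
  s(B) = √(6.9167) = 2.63

Step 3 — r_{ij} = s_{ij} / (s_i · s_j):
  r[A,A] = 1 (diagonal).
  r[A,B] = -4.3333 / (1.8257 · 2.63) = -4.3333 / 4.8016 = -0.9025
  r[B,B] = 1 (diagonal).

R is symmetric with unit diagonal. Assembling:

R = [[1, -0.9025],
 [-0.9025, 1]]


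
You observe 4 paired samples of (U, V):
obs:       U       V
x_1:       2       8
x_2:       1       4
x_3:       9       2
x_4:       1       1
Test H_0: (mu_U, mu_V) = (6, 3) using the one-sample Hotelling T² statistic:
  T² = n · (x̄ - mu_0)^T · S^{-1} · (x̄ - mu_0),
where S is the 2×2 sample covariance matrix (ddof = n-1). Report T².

Step 1 — sample mean vector:
  mean(U) = (2 + 1 + 9 + 1) / 4 = 13/4 = 3.25
  mean(V) = (8 + 4 + 2 + 1) / 4 = 15/4 = 3.75
  x̄ = (3.25, 3.75),  deviation x̄ - mu_0 = (3.25, 3.75) - (6, 3) = (-2.75, 0.75).

Step 2 — sample covariance matrix, S[i,j] = (1/(n-1)) · Σ_k (x_{k,i} - mean_i) · (x_{k,j} - mean_j), divisor n-1 = 3:
  S[U,U] = ((-1.25)·(-1.25) + (-2.25)·(-2.25) + (5.75)·(5.75) + (-2.25)·(-2.25)) / 3 = 44.75/3 = 14.9167
  S[U,V] = ((-1.25)·(4.25) + (-2.25)·(0.25) + (5.75)·(-1.75) + (-2.25)·(-2.75)) / 3 = -9.75/3 = -3.25
  S[V,V] = ((4.25)·(4.25) + (0.25)·(0.25) + (-1.75)·(-1.75) + (-2.75)·(-2.75)) / 3 = 28.75/3 = 9.5833
  S = [[14.9167, -3.25],
 [-3.25, 9.5833]].

Step 3 — invert S. det(S) = 14.9167·9.5833 - (-3.25)² = 132.3889.
  S^{-1} = (1/det) · [[d, -b], [-b, a]] = [[0.0724, 0.0245],
 [0.0245, 0.1127]].

Step 4 — quadratic form (x̄ - mu_0)^T · S^{-1} · (x̄ - mu_0):
  S^{-1} · (x̄ - mu_0) = (-0.1807, 0.017),
  (x̄ - mu_0)^T · [...] = (-2.75)·(-0.1807) + (0.75)·(0.017) = 0.5095.

Step 5 — scale by n: T² = 4 · 0.5095 = 2.0382.

T² ≈ 2.0382
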